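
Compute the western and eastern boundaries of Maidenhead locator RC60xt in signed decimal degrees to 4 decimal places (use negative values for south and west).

173.9167, 174.0000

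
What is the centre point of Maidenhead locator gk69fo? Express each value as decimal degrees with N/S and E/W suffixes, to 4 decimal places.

Field G=6, K=10: +6·20° lon, +10·10° lat → SW at lon -60°, lat 10°.
Square 6, 9: +6·2° lon, +9·1° lat → SW at lon -48°, lat 19°.
Subsquare f=5, o=14: +5·0.0833333° lon, +14·0.0416667° lat → SW at lon -47.5833°, lat 19.5833°.
Cell spans 0.0833333° lon × 0.0416667° lat. Centre is SW corner plus half of each.
latitude 19.6042° N, longitude 47.5417° W.

19.6042° N, 47.5417° W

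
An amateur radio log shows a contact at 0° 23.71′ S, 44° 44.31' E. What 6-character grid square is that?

LI29io

Offset from 180°W / 90°S: lon 224.7385°, lat 89.6048°.
Field: 224.7385/20 → 11 → L, 89.6048/10 → 8 → I; chars LI.
Square: 4.7385/2 → 2, 9.6048/1 → 9; chars 29.
Subsquare: 0.7385/0.0833333 → 8 → i, 0.6048/0.0416667 → 14 → o; chars io.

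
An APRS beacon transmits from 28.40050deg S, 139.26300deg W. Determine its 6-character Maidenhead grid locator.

Add 180° to longitude and 90° to latitude: 40.7370, 61.5995.
Field: 40.7370/20 → 2 → C, 61.5995/10 → 6 → G; chars CG.
Square: 0.7370/2 → 0, 1.5995/1 → 1; chars 01.
Subsquare: 0.7370/0.0833333 → 8 → i, 0.5995/0.0416667 → 14 → o; chars io.

CG01io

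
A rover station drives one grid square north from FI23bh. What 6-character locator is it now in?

Latitude subsquare h = 7; +1 → 8 = i.
The longitude characters are unchanged.

FI23bi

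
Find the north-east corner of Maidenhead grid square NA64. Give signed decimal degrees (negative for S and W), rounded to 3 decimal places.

-85.000, 94.000

Field N=13, A=0: +13·20° lon, +0·10° lat → SW at lon 80°, lat -90°.
Square 6, 4: +6·2° lon, +4·1° lat → SW at lon 92°, lat -86°.
Cell spans 2° lon × 1° lat. NE corner is SW corner plus one full cell.
latitude -85.000, longitude 94.000.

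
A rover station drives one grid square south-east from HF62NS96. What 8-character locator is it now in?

Longitude extended square 9; +1 → 10, wraps to 0, carry into subsquare.
Longitude subsquare n = 13; +1 → 14 = o.
Latitude extended square 6; −1 → 5.

HF62os05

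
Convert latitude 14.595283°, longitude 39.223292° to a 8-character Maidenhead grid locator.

Add 180° to longitude and 90° to latitude: 219.22329, 104.59528.
Field: 219.22329/20 → 10 → K, 104.59528/10 → 10 → K; chars KK.
Square: 19.22329/2 → 9, 4.59528/1 → 4; chars 94.
Subsquare: 1.22329/0.0833333 → 14 → o, 0.59528/0.0416667 → 14 → o; chars oo.
Extended square: 0.05663/0.00833333 → 6, 0.01195/0.00416667 → 2; chars 62.

KK94oo62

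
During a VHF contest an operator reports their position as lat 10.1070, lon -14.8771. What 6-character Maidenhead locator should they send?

IK20nc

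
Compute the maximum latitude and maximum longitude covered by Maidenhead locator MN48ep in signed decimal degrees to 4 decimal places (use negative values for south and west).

48.6667, 68.4167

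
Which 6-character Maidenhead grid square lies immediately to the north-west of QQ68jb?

QQ68ic

Longitude subsquare j = 9; −1 → 8 = i.
Latitude subsquare b = 1; +1 → 2 = c.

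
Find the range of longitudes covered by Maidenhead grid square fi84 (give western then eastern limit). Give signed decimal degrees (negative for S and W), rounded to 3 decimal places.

-64.000, -62.000

Field F=5, I=8: +5·20° lon, +8·10° lat → SW at lon -80°, lat -10°.
Square 8, 4: +8·2° lon, +4·1° lat → SW at lon -64°, lat -6°.
Cell spans 2° lon × 1° lat.
west -64.000, east -62.000.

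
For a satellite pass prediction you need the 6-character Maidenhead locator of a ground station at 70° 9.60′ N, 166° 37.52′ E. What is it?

Offset from 180°W / 90°S: lon 346.6253°, lat 160.1600°.
Field: 346.6253/20 → 17 → R, 160.1600/10 → 16 → Q; chars RQ.
Square: 6.6253/2 → 3, 0.1600/1 → 0; chars 30.
Subsquare: 0.6253/0.0833333 → 7 → h, 0.1600/0.0416667 → 3 → d; chars hd.

RQ30hd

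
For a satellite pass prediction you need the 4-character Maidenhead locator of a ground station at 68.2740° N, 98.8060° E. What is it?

NP98

Offset from 180°W / 90°S: lon 278.81°, lat 158.27°.
Field: lon ⌊278.81/20⌋ = 13 → N; lat ⌊158.27/10⌋ = 15 → P.
Square: lon ⌊18.81/2⌋ = 9; lat ⌊8.27/1⌋ = 8.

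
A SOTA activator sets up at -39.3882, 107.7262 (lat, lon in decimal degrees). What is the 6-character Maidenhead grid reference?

OF30uo

Shift to the Maidenhead origin (180°W, 90°S): lon 287.7262, lat 50.6118.
Field: 287.7262/20 → 14 → O, 50.6118/10 → 5 → F; chars OF.
Square: 7.7262/2 → 3, 0.6118/1 → 0; chars 30.
Subsquare: 1.7262/0.0833333 → 20 → u, 0.6118/0.0416667 → 14 → o; chars uo.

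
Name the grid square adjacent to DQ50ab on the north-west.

Longitude subsquare a = 0; −1 → -1, wraps to 23 = x, carry into square.
Longitude square 5; −1 → 4.
Latitude subsquare b = 1; +1 → 2 = c.

DQ40xc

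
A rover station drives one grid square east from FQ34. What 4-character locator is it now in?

Longitude square 3; +1 → 4.
The latitude characters are unchanged.

FQ44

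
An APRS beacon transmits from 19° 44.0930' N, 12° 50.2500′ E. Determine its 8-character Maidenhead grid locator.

JK69kr06

Offset from 180°W / 90°S: lon 192.83750°, lat 109.73488°.
Field: 192.83750/20 → 9 → J, 109.73488/10 → 10 → K; chars JK.
Square: 12.83750/2 → 6, 9.73488/1 → 9; chars 69.
Subsquare: 0.83750/0.0833333 → 10 → k, 0.73488/0.0416667 → 17 → r; chars kr.
Extended square: 0.00417/0.00833333 → 0, 0.02655/0.00416667 → 6; chars 06.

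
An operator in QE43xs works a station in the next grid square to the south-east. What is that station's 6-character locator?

QE53ar

Longitude subsquare x = 23; +1 → 24, wraps to 0 = a, carry into square.
Longitude square 4; +1 → 5.
Latitude subsquare s = 18; −1 → 17 = r.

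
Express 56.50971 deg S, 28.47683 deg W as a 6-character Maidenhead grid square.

HD53sl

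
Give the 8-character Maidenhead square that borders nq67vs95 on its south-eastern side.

NQ67ws04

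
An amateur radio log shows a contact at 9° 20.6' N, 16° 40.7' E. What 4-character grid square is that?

JJ89

Offset from 180°W / 90°S: lon 196.68°, lat 99.34°.
Field: lon ⌊196.68/20⌋ = 9 → J; lat ⌊99.34/10⌋ = 9 → J.
Square: lon ⌊16.68/2⌋ = 8; lat ⌊9.34/1⌋ = 9.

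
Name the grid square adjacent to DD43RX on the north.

Latitude subsquare x = 23; +1 → 24, wraps to 0 = a, carry into square.
Latitude square 3; +1 → 4.
The longitude characters are unchanged.

DD44ra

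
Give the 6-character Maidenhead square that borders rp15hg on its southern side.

Latitude subsquare g = 6; −1 → 5 = f.
The longitude characters are unchanged.

RP15hf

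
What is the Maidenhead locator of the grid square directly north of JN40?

JN41

Latitude square 0; +1 → 1.
The longitude characters are unchanged.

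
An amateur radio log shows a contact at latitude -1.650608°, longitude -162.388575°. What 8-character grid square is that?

AI88ti33

Offset from 180°W / 90°S: lon 17.61142°, lat 88.34939°.
Field (20°×10°, letters A–R): lon ⌊17.61142/20⌋ = 0 → A; lat ⌊88.34939/10⌋ = 8 → I.
Square (2°×1°, digits 0–9): lon ⌊17.61142/2⌋ = 8; lat ⌊8.34939/1⌋ = 8.
Subsquare (5′×2.5′, letters a–x): lon ⌊1.61142/0.0833333⌋ = 19 → t; lat ⌊0.34939/0.0416667⌋ = 8 → i.
Extended square (30″×15″, digits 0–9): lon ⌊0.02809/0.00833333⌋ = 3; lat ⌊0.01606/0.00416667⌋ = 3.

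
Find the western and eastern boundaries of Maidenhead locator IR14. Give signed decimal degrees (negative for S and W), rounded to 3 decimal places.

-18.000, -16.000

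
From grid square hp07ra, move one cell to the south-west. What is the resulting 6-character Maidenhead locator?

Longitude subsquare r = 17; −1 → 16 = q.
Latitude subsquare a = 0; −1 → -1, wraps to 23 = x, carry into square.
Latitude square 7; −1 → 6.

HP06qx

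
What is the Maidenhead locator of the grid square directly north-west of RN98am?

RN88xn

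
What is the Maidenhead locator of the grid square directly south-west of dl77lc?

Longitude subsquare l = 11; −1 → 10 = k.
Latitude subsquare c = 2; −1 → 1 = b.

DL77kb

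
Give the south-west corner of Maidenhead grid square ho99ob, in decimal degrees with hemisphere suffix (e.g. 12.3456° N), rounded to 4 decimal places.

59.0417° N, 20.8333° W

Field H=7, O=14: +7·20° lon, +14·10° lat → SW at lon -40°, lat 50°.
Square 9, 9: +9·2° lon, +9·1° lat → SW at lon -22°, lat 59°.
Subsquare o=14, b=1: +14·0.0833333° lon, +1·0.0416667° lat → SW at lon -20.8333°, lat 59.0417°.
latitude 59.0417° N, longitude 20.8333° W.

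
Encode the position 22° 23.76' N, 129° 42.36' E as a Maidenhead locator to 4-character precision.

PL42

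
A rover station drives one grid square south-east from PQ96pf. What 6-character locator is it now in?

PQ96qe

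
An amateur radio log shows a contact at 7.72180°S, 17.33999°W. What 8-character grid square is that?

Offset from 180°W / 90°S: lon 162.66001°, lat 82.27820°.
Field: 162.66001/20 → 8 → I, 82.27820/10 → 8 → I; chars II.
Square: 2.66001/2 → 1, 2.27820/1 → 2; chars 12.
Subsquare: 0.66001/0.0833333 → 7 → h, 0.27820/0.0416667 → 6 → g; chars hg.
Extended square: 0.07668/0.00833333 → 9, 0.02820/0.00416667 → 6; chars 96.

II12hg96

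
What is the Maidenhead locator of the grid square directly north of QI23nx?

QI24na

Latitude subsquare x = 23; +1 → 24, wraps to 0 = a, carry into square.
Latitude square 3; +1 → 4.
The longitude characters are unchanged.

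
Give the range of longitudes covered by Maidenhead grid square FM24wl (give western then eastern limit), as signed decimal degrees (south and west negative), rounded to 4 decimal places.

-74.1667, -74.0833

Field F=5, M=12: +5·20° lon, +12·10° lat → SW at lon -80°, lat 30°.
Square 2, 4: +2·2° lon, +4·1° lat → SW at lon -76°, lat 34°.
Subsquare w=22, l=11: +22·0.0833333° lon, +11·0.0416667° lat → SW at lon -74.1667°, lat 34.4583°.
Cell spans 0.0833333° lon × 0.0416667° lat.
west -74.1667, east -74.0833.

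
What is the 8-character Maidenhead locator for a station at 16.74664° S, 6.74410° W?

Shift to the Maidenhead origin (180°W, 90°S): lon 173.25590, lat 73.25336.
Field (20°×10°, letters A–R): lon ⌊173.25590/20⌋ = 8 → I; lat ⌊73.25336/10⌋ = 7 → H.
Square (2°×1°, digits 0–9): lon ⌊13.25590/2⌋ = 6; lat ⌊3.25336/1⌋ = 3.
Subsquare (5′×2.5′, letters a–x): lon ⌊1.25590/0.0833333⌋ = 15 → p; lat ⌊0.25336/0.0416667⌋ = 6 → g.
Extended square (30″×15″, digits 0–9): lon ⌊0.00590/0.00833333⌋ = 0; lat ⌊0.00336/0.00416667⌋ = 0.

IH63pg00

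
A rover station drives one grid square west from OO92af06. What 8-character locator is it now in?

Longitude extended square 0; −1 → -1, wraps to 9, carry into subsquare.
Longitude subsquare a = 0; −1 → -1, wraps to 23 = x, carry into square.
Longitude square 9; −1 → 8.
The latitude characters are unchanged.

OO82xf96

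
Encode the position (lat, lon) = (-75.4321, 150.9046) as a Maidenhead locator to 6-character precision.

Offset from 180°W / 90°S: lon 330.9046°, lat 14.5679°.
Field: lon ⌊330.9046/20⌋ = 16 → Q; lat ⌊14.5679/10⌋ = 1 → B.
Square: lon ⌊10.9046/2⌋ = 5; lat ⌊4.5679/1⌋ = 4.
Subsquare: lon ⌊0.9046/0.0833333⌋ = 10 → k; lat ⌊0.5679/0.0416667⌋ = 13 → n.

QB54kn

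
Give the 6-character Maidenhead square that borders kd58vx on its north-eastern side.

KD59wa

Longitude subsquare v = 21; +1 → 22 = w.
Latitude subsquare x = 23; +1 → 24, wraps to 0 = a, carry into square.
Latitude square 8; +1 → 9.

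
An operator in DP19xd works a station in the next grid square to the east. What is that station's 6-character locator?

DP29ad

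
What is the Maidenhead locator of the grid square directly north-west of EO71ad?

EO61xe

Longitude subsquare a = 0; −1 → -1, wraps to 23 = x, carry into square.
Longitude square 7; −1 → 6.
Latitude subsquare d = 3; +1 → 4 = e.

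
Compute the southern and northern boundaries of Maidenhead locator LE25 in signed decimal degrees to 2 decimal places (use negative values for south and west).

-45.00, -44.00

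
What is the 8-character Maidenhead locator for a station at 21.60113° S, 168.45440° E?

RG48fj45

Offset from 180°W / 90°S: lon 348.45440°, lat 68.39887°.
Field (20°×10°, letters A–R): 348.45440/20 → 17 → R, 68.39887/10 → 6 → G; chars RG.
Square (2°×1°, digits 0–9): 8.45440/2 → 4, 8.39887/1 → 8; chars 48.
Subsquare (5′×2.5′, letters a–x): 0.45440/0.0833333 → 5 → f, 0.39887/0.0416667 → 9 → j; chars fj.
Extended square (30″×15″, digits 0–9): 0.03773/0.00833333 → 4, 0.02387/0.00416667 → 5; chars 45.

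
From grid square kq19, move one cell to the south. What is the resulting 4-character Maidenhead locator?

KQ18

Latitude square 9; −1 → 8.
The longitude characters are unchanged.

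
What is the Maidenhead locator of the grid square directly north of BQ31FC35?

BQ31fc36

Latitude extended square 5; +1 → 6.
The longitude characters are unchanged.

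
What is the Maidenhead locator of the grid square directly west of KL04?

Longitude square 0; −1 → -1, wraps to 9, carry into field.
Longitude field K = 10; −1 → 9 = J.
The latitude characters are unchanged.

JL94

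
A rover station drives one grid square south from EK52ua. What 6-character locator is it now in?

EK51ux

Latitude subsquare a = 0; −1 → -1, wraps to 23 = x, carry into square.
Latitude square 2; −1 → 1.
The longitude characters are unchanged.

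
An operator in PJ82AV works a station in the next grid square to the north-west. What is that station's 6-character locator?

PJ72xw

Longitude subsquare a = 0; −1 → -1, wraps to 23 = x, carry into square.
Longitude square 8; −1 → 7.
Latitude subsquare v = 21; +1 → 22 = w.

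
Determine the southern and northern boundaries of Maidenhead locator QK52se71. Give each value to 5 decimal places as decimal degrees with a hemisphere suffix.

12.17083° N, 12.17500° N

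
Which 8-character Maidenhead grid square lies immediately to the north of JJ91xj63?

Latitude extended square 3; +1 → 4.
The longitude characters are unchanged.

JJ91xj64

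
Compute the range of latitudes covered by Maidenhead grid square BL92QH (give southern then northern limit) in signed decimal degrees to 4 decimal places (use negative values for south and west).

22.2917, 22.3333

Field B=1, L=11: +1·20° lon, +11·10° lat → SW at lon -160°, lat 20°.
Square 9, 2: +9·2° lon, +2·1° lat → SW at lon -142°, lat 22°.
Subsquare q=16, h=7: +16·0.0833333° lon, +7·0.0416667° lat → SW at lon -140.667°, lat 22.2917°.
Cell spans 0.0833333° lon × 0.0416667° lat.
south 22.2917, north 22.3333.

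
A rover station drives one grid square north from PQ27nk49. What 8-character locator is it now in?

Latitude extended square 9; +1 → 10, wraps to 0, carry into subsquare.
Latitude subsquare k = 10; +1 → 11 = l.
The longitude characters are unchanged.

PQ27nl40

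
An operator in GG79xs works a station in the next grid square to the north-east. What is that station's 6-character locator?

GG89at

Longitude subsquare x = 23; +1 → 24, wraps to 0 = a, carry into square.
Longitude square 7; +1 → 8.
Latitude subsquare s = 18; +1 → 19 = t.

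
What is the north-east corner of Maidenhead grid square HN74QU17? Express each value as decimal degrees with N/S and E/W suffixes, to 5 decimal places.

44.86667° N, 24.65000° W

Field H=7, N=13: +7·20° lon, +13·10° lat → SW at lon -40°, lat 40°.
Square 7, 4: +7·2° lon, +4·1° lat → SW at lon -26°, lat 44°.
Subsquare q=16, u=20: +16·0.0833333° lon, +20·0.0416667° lat → SW at lon -24.6667°, lat 44.8333°.
Extended square 1, 7: +1·0.00833333° lon, +7·0.00416667° lat → SW at lon -24.6583°, lat 44.8625°.
Cell spans 0.00833333° lon × 0.00416667° lat. NE corner is SW corner plus one full cell.
latitude 44.86667° N, longitude 24.65000° W.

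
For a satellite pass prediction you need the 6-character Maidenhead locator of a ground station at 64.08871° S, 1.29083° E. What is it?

JC05pv

Shift to the Maidenhead origin (180°W, 90°S): lon 181.2908, lat 25.9113.
Field: lon ⌊181.2908/20⌋ = 9 → J; lat ⌊25.9113/10⌋ = 2 → C.
Square: lon ⌊1.2908/2⌋ = 0; lat ⌊5.9113/1⌋ = 5.
Subsquare: lon ⌊1.2908/0.0833333⌋ = 15 → p; lat ⌊0.9113/0.0416667⌋ = 21 → v.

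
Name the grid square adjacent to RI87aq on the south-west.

RI77xp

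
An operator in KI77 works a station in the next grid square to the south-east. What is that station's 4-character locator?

Longitude square 7; +1 → 8.
Latitude square 7; −1 → 6.

KI86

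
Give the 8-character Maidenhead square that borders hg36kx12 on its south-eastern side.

HG36kx21

Longitude extended square 1; +1 → 2.
Latitude extended square 2; −1 → 1.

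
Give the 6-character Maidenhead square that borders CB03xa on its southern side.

CB02xx

Latitude subsquare a = 0; −1 → -1, wraps to 23 = x, carry into square.
Latitude square 3; −1 → 2.
The longitude characters are unchanged.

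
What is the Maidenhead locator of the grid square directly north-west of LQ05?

Longitude square 0; −1 → -1, wraps to 9, carry into field.
Longitude field L = 11; −1 → 10 = K.
Latitude square 5; +1 → 6.

KQ96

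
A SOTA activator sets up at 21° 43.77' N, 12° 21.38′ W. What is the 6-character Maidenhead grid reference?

IL31tr

Offset from 180°W / 90°S: lon 167.6437°, lat 111.7295°.
Field: lon ⌊167.6437/20⌋ = 8 → I; lat ⌊111.7295/10⌋ = 11 → L.
Square: lon ⌊7.6437/2⌋ = 3; lat ⌊1.7295/1⌋ = 1.
Subsquare: lon ⌊1.6437/0.0833333⌋ = 19 → t; lat ⌊0.7295/0.0416667⌋ = 17 → r.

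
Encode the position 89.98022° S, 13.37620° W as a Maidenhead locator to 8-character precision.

IA30ha44

Shift to the Maidenhead origin (180°W, 90°S): lon 166.62380, lat 0.01978.
Field: 166.62380/20 → 8 → I, 0.01978/10 → 0 → A; chars IA.
Square: 6.62380/2 → 3, 0.01978/1 → 0; chars 30.
Subsquare: 0.62380/0.0833333 → 7 → h, 0.01978/0.0416667 → 0 → a; chars ha.
Extended square: 0.04047/0.00833333 → 4, 0.01978/0.00416667 → 4; chars 44.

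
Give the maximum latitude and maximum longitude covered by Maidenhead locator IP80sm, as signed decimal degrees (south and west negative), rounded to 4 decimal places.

Field I=8, P=15: +8·20° lon, +15·10° lat → SW at lon -20°, lat 60°.
Square 8, 0: +8·2° lon, +0·1° lat → SW at lon -4°, lat 60°.
Subsquare s=18, m=12: +18·0.0833333° lon, +12·0.0416667° lat → SW at lon -2.5°, lat 60.5°.
Cell spans 0.0833333° lon × 0.0416667° lat. NE corner is SW corner plus one full cell.
latitude 60.5417, longitude -2.4167.

60.5417, -2.4167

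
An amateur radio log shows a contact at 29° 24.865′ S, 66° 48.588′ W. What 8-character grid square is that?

Offset from 180°W / 90°S: lon 113.19020°, lat 60.58558°.
Field: lon ⌊113.19020/20⌋ = 5 → F; lat ⌊60.58558/10⌋ = 6 → G.
Square: lon ⌊13.19020/2⌋ = 6; lat ⌊0.58558/1⌋ = 0.
Subsquare: lon ⌊1.19020/0.0833333⌋ = 14 → o; lat ⌊0.58558/0.0416667⌋ = 14 → o.
Extended square: lon ⌊0.02353/0.00833333⌋ = 2; lat ⌊0.00225/0.00416667⌋ = 0.

FG60oo20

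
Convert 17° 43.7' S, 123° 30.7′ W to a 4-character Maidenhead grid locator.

CH82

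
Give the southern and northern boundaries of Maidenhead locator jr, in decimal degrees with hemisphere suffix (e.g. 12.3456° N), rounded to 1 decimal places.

80.0° N, 90.0° N

Field J=9, R=17: +9·20° lon, +17·10° lat → SW at lon 0°, lat 80°.
Cell spans 20° lon × 10° lat.
south 80.0° N, north 90.0° N.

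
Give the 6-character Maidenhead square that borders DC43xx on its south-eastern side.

DC53aw

Longitude subsquare x = 23; +1 → 24, wraps to 0 = a, carry into square.
Longitude square 4; +1 → 5.
Latitude subsquare x = 23; −1 → 22 = w.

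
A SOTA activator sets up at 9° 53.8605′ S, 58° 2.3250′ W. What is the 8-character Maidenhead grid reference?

GI00xc54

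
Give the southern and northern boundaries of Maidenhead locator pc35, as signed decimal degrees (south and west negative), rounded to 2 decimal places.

-65.00, -64.00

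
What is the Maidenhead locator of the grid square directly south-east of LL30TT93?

LL30ut02

Longitude extended square 9; +1 → 10, wraps to 0, carry into subsquare.
Longitude subsquare t = 19; +1 → 20 = u.
Latitude extended square 3; −1 → 2.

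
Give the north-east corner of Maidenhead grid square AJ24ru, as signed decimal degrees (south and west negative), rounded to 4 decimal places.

4.8750, -174.5000

Field A=0, J=9: +0·20° lon, +9·10° lat → SW at lon -180°, lat 0°.
Square 2, 4: +2·2° lon, +4·1° lat → SW at lon -176°, lat 4°.
Subsquare r=17, u=20: +17·0.0833333° lon, +20·0.0416667° lat → SW at lon -174.583°, lat 4.83333°.
Cell spans 0.0833333° lon × 0.0416667° lat. NE corner is SW corner plus one full cell.
latitude 4.8750, longitude -174.5000.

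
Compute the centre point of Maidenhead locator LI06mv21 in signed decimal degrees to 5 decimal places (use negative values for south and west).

Field L=11, I=8: +11·20° lon, +8·10° lat → SW at lon 40°, lat -10°.
Square 0, 6: +0·2° lon, +6·1° lat → SW at lon 40°, lat -4°.
Subsquare m=12, v=21: +12·0.0833333° lon, +21·0.0416667° lat → SW at lon 41°, lat -3.125°.
Extended square 2, 1: +2·0.00833333° lon, +1·0.00416667° lat → SW at lon 41.0167°, lat -3.12083°.
Cell spans 0.00833333° lon × 0.00416667° lat. Centre is SW corner plus half of each.
latitude -3.11875, longitude 41.02083.

-3.11875, 41.02083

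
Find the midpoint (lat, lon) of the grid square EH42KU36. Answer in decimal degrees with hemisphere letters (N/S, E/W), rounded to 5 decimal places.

Field E=4, H=7: +4·20° lon, +7·10° lat → SW at lon -100°, lat -20°.
Square 4, 2: +4·2° lon, +2·1° lat → SW at lon -92°, lat -18°.
Subsquare k=10, u=20: +10·0.0833333° lon, +20·0.0416667° lat → SW at lon -91.1667°, lat -17.1667°.
Extended square 3, 6: +3·0.00833333° lon, +6·0.00416667° lat → SW at lon -91.1417°, lat -17.1417°.
Cell spans 0.00833333° lon × 0.00416667° lat. Centre is SW corner plus half of each.
latitude 17.13958° S, longitude 91.13750° W.

17.13958° S, 91.13750° W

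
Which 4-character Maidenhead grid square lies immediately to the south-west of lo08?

KO97

Longitude square 0; −1 → -1, wraps to 9, carry into field.
Longitude field L = 11; −1 → 10 = K.
Latitude square 8; −1 → 7.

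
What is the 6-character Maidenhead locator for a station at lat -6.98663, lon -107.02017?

DI63la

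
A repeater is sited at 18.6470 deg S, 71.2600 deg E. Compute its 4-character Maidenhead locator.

Add 180° to longitude and 90° to latitude: 251.26, 71.35.
Field (20°×10°, letters A–R): 251.26/20 → 12 → M, 71.35/10 → 7 → H; chars MH.
Square (2°×1°, digits 0–9): 11.26/2 → 5, 1.35/1 → 1; chars 51.

MH51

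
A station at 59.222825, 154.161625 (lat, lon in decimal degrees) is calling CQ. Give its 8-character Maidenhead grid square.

Add 180° to longitude and 90° to latitude: 334.16162, 149.22283.
Field (20°×10°, letters A–R): 334.16162/20 → 16 → Q, 149.22283/10 → 14 → O; chars QO.
Square (2°×1°, digits 0–9): 14.16162/2 → 7, 9.22283/1 → 9; chars 79.
Subsquare (5′×2.5′, letters a–x): 0.16162/0.0833333 → 1 → b, 0.22283/0.0416667 → 5 → f; chars bf.
Extended square (30″×15″, digits 0–9): 0.07829/0.00833333 → 9, 0.01449/0.00416667 → 3; chars 93.

QO79bf93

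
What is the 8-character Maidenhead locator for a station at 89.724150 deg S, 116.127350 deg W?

Add 180° to longitude and 90° to latitude: 63.87265, 0.27585.
Field: 63.87265/20 → 3 → D, 0.27585/10 → 0 → A; chars DA.
Square: 3.87265/2 → 1, 0.27585/1 → 0; chars 10.
Subsquare: 1.87265/0.0833333 → 22 → w, 0.27585/0.0416667 → 6 → g; chars wg.
Extended square: 0.03932/0.00833333 → 4, 0.02585/0.00416667 → 6; chars 46.

DA10wg46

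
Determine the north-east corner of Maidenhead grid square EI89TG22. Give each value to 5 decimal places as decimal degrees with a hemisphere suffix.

0.73750° S, 82.39167° W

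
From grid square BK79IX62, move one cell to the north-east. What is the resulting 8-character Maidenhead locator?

BK79ix73

Longitude extended square 6; +1 → 7.
Latitude extended square 2; +1 → 3.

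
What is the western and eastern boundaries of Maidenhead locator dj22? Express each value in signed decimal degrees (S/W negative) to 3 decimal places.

-116.000, -114.000

Field D=3, J=9: +3·20° lon, +9·10° lat → SW at lon -120°, lat 0°.
Square 2, 2: +2·2° lon, +2·1° lat → SW at lon -116°, lat 2°.
Cell spans 2° lon × 1° lat.
west -116.000, east -114.000.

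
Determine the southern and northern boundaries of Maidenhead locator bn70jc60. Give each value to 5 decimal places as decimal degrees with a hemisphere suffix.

40.08333° N, 40.08750° N

Field B=1, N=13: +1·20° lon, +13·10° lat → SW at lon -160°, lat 40°.
Square 7, 0: +7·2° lon, +0·1° lat → SW at lon -146°, lat 40°.
Subsquare j=9, c=2: +9·0.0833333° lon, +2·0.0416667° lat → SW at lon -145.25°, lat 40.0833°.
Extended square 6, 0: +6·0.00833333° lon, +0·0.00416667° lat → SW at lon -145.2°, lat 40.0833°.
Cell spans 0.00833333° lon × 0.00416667° lat.
south 40.08333° N, north 40.08750° N.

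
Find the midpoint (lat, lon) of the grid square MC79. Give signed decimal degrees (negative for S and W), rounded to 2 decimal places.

-60.50, 75.00

Field M=12, C=2: +12·20° lon, +2·10° lat → SW at lon 60°, lat -70°.
Square 7, 9: +7·2° lon, +9·1° lat → SW at lon 74°, lat -61°.
Cell spans 2° lon × 1° lat. Centre is SW corner plus half of each.
latitude -60.50, longitude 75.00.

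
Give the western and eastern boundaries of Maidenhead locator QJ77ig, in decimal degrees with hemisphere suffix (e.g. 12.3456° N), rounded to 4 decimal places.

154.6667° E, 154.7500° E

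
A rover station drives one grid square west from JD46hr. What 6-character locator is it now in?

JD46gr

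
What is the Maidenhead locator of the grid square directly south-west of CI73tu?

CI73st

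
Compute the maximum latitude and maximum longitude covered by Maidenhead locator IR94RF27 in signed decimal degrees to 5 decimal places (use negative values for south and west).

84.24167, -0.55833

Field I=8, R=17: +8·20° lon, +17·10° lat → SW at lon -20°, lat 80°.
Square 9, 4: +9·2° lon, +4·1° lat → SW at lon -2°, lat 84°.
Subsquare r=17, f=5: +17·0.0833333° lon, +5·0.0416667° lat → SW at lon -0.583333°, lat 84.2083°.
Extended square 2, 7: +2·0.00833333° lon, +7·0.00416667° lat → SW at lon -0.566667°, lat 84.2375°.
Cell spans 0.00833333° lon × 0.00416667° lat. NE corner is SW corner plus one full cell.
latitude 84.24167, longitude -0.55833.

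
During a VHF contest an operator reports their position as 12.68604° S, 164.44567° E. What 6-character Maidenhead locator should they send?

Shift to the Maidenhead origin (180°W, 90°S): lon 344.4457, lat 77.3140.
Field (20°×10°, letters A–R): lon ⌊344.4457/20⌋ = 17 → R; lat ⌊77.3140/10⌋ = 7 → H.
Square (2°×1°, digits 0–9): lon ⌊4.4457/2⌋ = 2; lat ⌊7.3140/1⌋ = 7.
Subsquare (5′×2.5′, letters a–x): lon ⌊0.4457/0.0833333⌋ = 5 → f; lat ⌊0.3140/0.0416667⌋ = 7 → h.

RH27fh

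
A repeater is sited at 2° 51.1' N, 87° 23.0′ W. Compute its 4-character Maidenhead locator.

EJ62

Add 180° to longitude and 90° to latitude: 92.62, 92.85.
Field: 92.62/20 → 4 → E, 92.85/10 → 9 → J; chars EJ.
Square: 12.62/2 → 6, 2.85/1 → 2; chars 62.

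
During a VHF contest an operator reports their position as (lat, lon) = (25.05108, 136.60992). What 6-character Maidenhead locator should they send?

PL85hb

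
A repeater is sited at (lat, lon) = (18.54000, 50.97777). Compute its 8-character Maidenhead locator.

Offset from 180°W / 90°S: lon 230.97777°, lat 108.54000°.
Field: lon ⌊230.97777/20⌋ = 11 → L; lat ⌊108.54000/10⌋ = 10 → K.
Square: lon ⌊10.97777/2⌋ = 5; lat ⌊8.54000/1⌋ = 8.
Subsquare: lon ⌊0.97777/0.0833333⌋ = 11 → l; lat ⌊0.54000/0.0416667⌋ = 12 → m.
Extended square: lon ⌊0.06110/0.00833333⌋ = 7; lat ⌊0.04000/0.00416667⌋ = 9.

LK58lm79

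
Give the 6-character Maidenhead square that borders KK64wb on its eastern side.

Longitude subsquare w = 22; +1 → 23 = x.
The latitude characters are unchanged.

KK64xb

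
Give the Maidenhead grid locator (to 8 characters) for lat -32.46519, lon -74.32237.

FF27um18

Add 180° to longitude and 90° to latitude: 105.67763, 57.53481.
Field: lon ⌊105.67763/20⌋ = 5 → F; lat ⌊57.53481/10⌋ = 5 → F.
Square: lon ⌊5.67763/2⌋ = 2; lat ⌊7.53481/1⌋ = 7.
Subsquare: lon ⌊1.67763/0.0833333⌋ = 20 → u; lat ⌊0.53481/0.0416667⌋ = 12 → m.
Extended square: lon ⌊0.01096/0.00833333⌋ = 1; lat ⌊0.03481/0.00416667⌋ = 8.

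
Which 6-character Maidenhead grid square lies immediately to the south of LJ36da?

LJ35dx

Latitude subsquare a = 0; −1 → -1, wraps to 23 = x, carry into square.
Latitude square 6; −1 → 5.
The longitude characters are unchanged.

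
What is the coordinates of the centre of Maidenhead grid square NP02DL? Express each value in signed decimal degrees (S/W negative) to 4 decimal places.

62.4792, 80.2917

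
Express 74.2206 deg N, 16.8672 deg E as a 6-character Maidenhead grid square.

Add 180° to longitude and 90° to latitude: 196.8672, 164.2206.
Field: 196.8672/20 → 9 → J, 164.2206/10 → 16 → Q; chars JQ.
Square: 16.8672/2 → 8, 4.2206/1 → 4; chars 84.
Subsquare: 0.8672/0.0833333 → 10 → k, 0.2206/0.0416667 → 5 → f; chars kf.

JQ84kf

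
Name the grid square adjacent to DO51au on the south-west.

DO41xt

Longitude subsquare a = 0; −1 → -1, wraps to 23 = x, carry into square.
Longitude square 5; −1 → 4.
Latitude subsquare u = 20; −1 → 19 = t.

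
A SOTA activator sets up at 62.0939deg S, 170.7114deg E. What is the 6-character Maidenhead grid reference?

Shift to the Maidenhead origin (180°W, 90°S): lon 350.7114, lat 27.9061.
Field: 350.7114/20 → 17 → R, 27.9061/10 → 2 → C; chars RC.
Square: 10.7114/2 → 5, 7.9061/1 → 7; chars 57.
Subsquare: 0.7114/0.0833333 → 8 → i, 0.9061/0.0416667 → 21 → v; chars iv.

RC57iv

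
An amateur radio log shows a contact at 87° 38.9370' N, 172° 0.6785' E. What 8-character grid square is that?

Add 180° to longitude and 90° to latitude: 352.01131, 177.64895.
Field: lon ⌊352.01131/20⌋ = 17 → R; lat ⌊177.64895/10⌋ = 17 → R.
Square: lon ⌊12.01131/2⌋ = 6; lat ⌊7.64895/1⌋ = 7.
Subsquare: lon ⌊0.01131/0.0833333⌋ = 0 → a; lat ⌊0.64895/0.0416667⌋ = 15 → p.
Extended square: lon ⌊0.01131/0.00833333⌋ = 1; lat ⌊0.02395/0.00416667⌋ = 5.

RR67ap15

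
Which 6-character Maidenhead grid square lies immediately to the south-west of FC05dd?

FC05cc

Longitude subsquare d = 3; −1 → 2 = c.
Latitude subsquare d = 3; −1 → 2 = c.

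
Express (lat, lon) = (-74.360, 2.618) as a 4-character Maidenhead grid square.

Offset from 180°W / 90°S: lon 182.62°, lat 15.64°.
Field: lon ⌊182.62/20⌋ = 9 → J; lat ⌊15.64/10⌋ = 1 → B.
Square: lon ⌊2.62/2⌋ = 1; lat ⌊5.64/1⌋ = 5.

JB15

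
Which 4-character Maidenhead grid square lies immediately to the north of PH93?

Latitude square 3; +1 → 4.
The longitude characters are unchanged.

PH94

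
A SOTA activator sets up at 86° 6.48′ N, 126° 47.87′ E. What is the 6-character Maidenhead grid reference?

PR36jc

Offset from 180°W / 90°S: lon 306.7978°, lat 176.1080°.
Field (20°×10°, letters A–R): lon ⌊306.7978/20⌋ = 15 → P; lat ⌊176.1080/10⌋ = 17 → R.
Square (2°×1°, digits 0–9): lon ⌊6.7978/2⌋ = 3; lat ⌊6.1080/1⌋ = 6.
Subsquare (5′×2.5′, letters a–x): lon ⌊0.7978/0.0833333⌋ = 9 → j; lat ⌊0.1080/0.0416667⌋ = 2 → c.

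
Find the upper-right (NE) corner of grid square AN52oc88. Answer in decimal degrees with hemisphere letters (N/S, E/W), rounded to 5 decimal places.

42.12083° N, 168.75833° W

Field A=0, N=13: +0·20° lon, +13·10° lat → SW at lon -180°, lat 40°.
Square 5, 2: +5·2° lon, +2·1° lat → SW at lon -170°, lat 42°.
Subsquare o=14, c=2: +14·0.0833333° lon, +2·0.0416667° lat → SW at lon -168.833°, lat 42.0833°.
Extended square 8, 8: +8·0.00833333° lon, +8·0.00416667° lat → SW at lon -168.767°, lat 42.1167°.
Cell spans 0.00833333° lon × 0.00416667° lat. NE corner is SW corner plus one full cell.
latitude 42.12083° N, longitude 168.75833° W.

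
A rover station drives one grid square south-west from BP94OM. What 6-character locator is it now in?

Longitude subsquare o = 14; −1 → 13 = n.
Latitude subsquare m = 12; −1 → 11 = l.

BP94nl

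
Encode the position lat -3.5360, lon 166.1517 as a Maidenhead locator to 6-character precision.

RI36bl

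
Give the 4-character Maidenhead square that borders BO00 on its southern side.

Latitude square 0; −1 → -1, wraps to 9, carry into field.
Latitude field O = 14; −1 → 13 = N.
The longitude characters are unchanged.

BN09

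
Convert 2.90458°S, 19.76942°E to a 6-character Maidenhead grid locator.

JI97vc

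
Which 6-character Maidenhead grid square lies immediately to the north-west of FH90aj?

Longitude subsquare a = 0; −1 → -1, wraps to 23 = x, carry into square.
Longitude square 9; −1 → 8.
Latitude subsquare j = 9; +1 → 10 = k.

FH80xk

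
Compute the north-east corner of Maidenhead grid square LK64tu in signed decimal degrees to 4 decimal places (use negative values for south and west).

Field L=11, K=10: +11·20° lon, +10·10° lat → SW at lon 40°, lat 10°.
Square 6, 4: +6·2° lon, +4·1° lat → SW at lon 52°, lat 14°.
Subsquare t=19, u=20: +19·0.0833333° lon, +20·0.0416667° lat → SW at lon 53.5833°, lat 14.8333°.
Cell spans 0.0833333° lon × 0.0416667° lat. NE corner is SW corner plus one full cell.
latitude 14.8750, longitude 53.6667.

14.8750, 53.6667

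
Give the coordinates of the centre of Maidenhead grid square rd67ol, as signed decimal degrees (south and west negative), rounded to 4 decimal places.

-52.5208, 173.2083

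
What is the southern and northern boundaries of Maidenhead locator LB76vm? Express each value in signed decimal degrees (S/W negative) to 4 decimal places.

-73.5000, -73.4583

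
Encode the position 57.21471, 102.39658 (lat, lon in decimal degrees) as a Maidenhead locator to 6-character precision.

OO17ef

Add 180° to longitude and 90° to latitude: 282.3966, 147.2147.
Field: 282.3966/20 → 14 → O, 147.2147/10 → 14 → O; chars OO.
Square: 2.3966/2 → 1, 7.2147/1 → 7; chars 17.
Subsquare: 0.3966/0.0833333 → 4 → e, 0.2147/0.0416667 → 5 → f; chars ef.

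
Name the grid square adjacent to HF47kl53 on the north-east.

HF47kl64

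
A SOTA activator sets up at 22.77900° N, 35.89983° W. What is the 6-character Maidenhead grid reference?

HL22bs

Add 180° to longitude and 90° to latitude: 144.1002, 112.7790.
Field: 144.1002/20 → 7 → H, 112.7790/10 → 11 → L; chars HL.
Square: 4.1002/2 → 2, 2.7790/1 → 2; chars 22.
Subsquare: 0.1002/0.0833333 → 1 → b, 0.7790/0.0416667 → 18 → s; chars bs.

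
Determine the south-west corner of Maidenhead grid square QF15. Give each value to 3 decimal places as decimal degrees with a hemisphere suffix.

35.000° S, 142.000° E

Field Q=16, F=5: +16·20° lon, +5·10° lat → SW at lon 140°, lat -40°.
Square 1, 5: +1·2° lon, +5·1° lat → SW at lon 142°, lat -35°.
latitude 35.000° S, longitude 142.000° E.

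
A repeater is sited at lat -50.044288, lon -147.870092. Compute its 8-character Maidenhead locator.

Add 180° to longitude and 90° to latitude: 32.12991, 39.95571.
Field: lon ⌊32.12991/20⌋ = 1 → B; lat ⌊39.95571/10⌋ = 3 → D.
Square: lon ⌊12.12991/2⌋ = 6; lat ⌊9.95571/1⌋ = 9.
Subsquare: lon ⌊0.12991/0.0833333⌋ = 1 → b; lat ⌊0.95571/0.0416667⌋ = 22 → w.
Extended square: lon ⌊0.04657/0.00833333⌋ = 5; lat ⌊0.03905/0.00416667⌋ = 9.

BD69bw59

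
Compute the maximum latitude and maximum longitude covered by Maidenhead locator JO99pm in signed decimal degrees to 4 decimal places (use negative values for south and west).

59.5417, 19.3333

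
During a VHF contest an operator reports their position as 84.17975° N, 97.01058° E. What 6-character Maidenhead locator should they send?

Add 180° to longitude and 90° to latitude: 277.0106, 174.1798.
Field (20°×10°, letters A–R): lon ⌊277.0106/20⌋ = 13 → N; lat ⌊174.1798/10⌋ = 17 → R.
Square (2°×1°, digits 0–9): lon ⌊17.0106/2⌋ = 8; lat ⌊4.1798/1⌋ = 4.
Subsquare (5′×2.5′, letters a–x): lon ⌊1.0106/0.0833333⌋ = 12 → m; lat ⌊0.1798/0.0416667⌋ = 4 → e.

NR84me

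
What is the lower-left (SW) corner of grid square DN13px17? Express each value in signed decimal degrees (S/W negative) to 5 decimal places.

43.98750, -116.74167

Field D=3, N=13: +3·20° lon, +13·10° lat → SW at lon -120°, lat 40°.
Square 1, 3: +1·2° lon, +3·1° lat → SW at lon -118°, lat 43°.
Subsquare p=15, x=23: +15·0.0833333° lon, +23·0.0416667° lat → SW at lon -116.75°, lat 43.9583°.
Extended square 1, 7: +1·0.00833333° lon, +7·0.00416667° lat → SW at lon -116.742°, lat 43.9875°.
latitude 43.98750, longitude -116.74167.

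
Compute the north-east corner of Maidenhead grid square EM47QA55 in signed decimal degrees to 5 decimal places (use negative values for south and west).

Field E=4, M=12: +4·20° lon, +12·10° lat → SW at lon -100°, lat 30°.
Square 4, 7: +4·2° lon, +7·1° lat → SW at lon -92°, lat 37°.
Subsquare q=16, a=0: +16·0.0833333° lon, +0·0.0416667° lat → SW at lon -90.6667°, lat 37°.
Extended square 5, 5: +5·0.00833333° lon, +5·0.00416667° lat → SW at lon -90.625°, lat 37.0208°.
Cell spans 0.00833333° lon × 0.00416667° lat. NE corner is SW corner plus one full cell.
latitude 37.02500, longitude -90.61667.

37.02500, -90.61667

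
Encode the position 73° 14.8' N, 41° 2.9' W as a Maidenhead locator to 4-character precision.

GQ93

Add 180° to longitude and 90° to latitude: 138.95, 163.25.
Field: lon ⌊138.95/20⌋ = 6 → G; lat ⌊163.25/10⌋ = 16 → Q.
Square: lon ⌊18.95/2⌋ = 9; lat ⌊3.25/1⌋ = 3.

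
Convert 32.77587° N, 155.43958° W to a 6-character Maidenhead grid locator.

BM22gs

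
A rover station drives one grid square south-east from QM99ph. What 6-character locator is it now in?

QM99qg

Longitude subsquare p = 15; +1 → 16 = q.
Latitude subsquare h = 7; −1 → 6 = g.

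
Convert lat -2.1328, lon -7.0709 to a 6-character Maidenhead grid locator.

Shift to the Maidenhead origin (180°W, 90°S): lon 172.9291, lat 87.8672.
Field (20°×10°, letters A–R): 172.9291/20 → 8 → I, 87.8672/10 → 8 → I; chars II.
Square (2°×1°, digits 0–9): 12.9291/2 → 6, 7.8672/1 → 7; chars 67.
Subsquare (5′×2.5′, letters a–x): 0.9291/0.0833333 → 11 → l, 0.8672/0.0416667 → 20 → u; chars lu.

II67lu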